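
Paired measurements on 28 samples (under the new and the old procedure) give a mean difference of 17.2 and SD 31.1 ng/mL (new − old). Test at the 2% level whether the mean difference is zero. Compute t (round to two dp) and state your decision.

t = 2.93; reject H0

H0: μ_d = 0; H1: μ_d ≠ 0 (paired t-test on the differences, two-sided).
t = d̄/(s_d/√n) = 17.2/(31.1/√28) = 2.93
df = n − 1 = 27
Two-sided p-value ≈ 0.007
Since p ≈ 0.007 < α = 0.02, reject H0; the data support H1.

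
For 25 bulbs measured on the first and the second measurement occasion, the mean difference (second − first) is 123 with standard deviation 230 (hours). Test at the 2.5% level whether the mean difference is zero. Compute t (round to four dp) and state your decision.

H0: μ_d = 0; H1: μ_d ≠ 0 (paired t-test on the differences, two-sided).
t = d̄/(s_d/√n) = 123/(230/√25) = 2.6739
df = n − 1 = 24
Two-sided p-value ≈ 0.0133
Since p ≈ 0.0133 < α = 0.025, reject H0; the evidence is statistically significant.

t = 2.6739; reject H0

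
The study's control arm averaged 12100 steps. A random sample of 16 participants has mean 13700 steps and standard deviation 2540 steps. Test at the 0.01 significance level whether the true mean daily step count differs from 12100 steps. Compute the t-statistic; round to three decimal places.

H0: μ = 12100; H1: μ ≠ 12100 (one-sample t-test, two-sided).
t = (x̄ − μ₀)/(s/√n) = (13700 − 12100)/(2540/√16) = 2.520
df = n − 1 = 15
Two-sided p-value ≈ 0.024
Since p ≈ 0.024 > α = 0.01, fail to reject H0; the evidence is not statistically significant.

2.520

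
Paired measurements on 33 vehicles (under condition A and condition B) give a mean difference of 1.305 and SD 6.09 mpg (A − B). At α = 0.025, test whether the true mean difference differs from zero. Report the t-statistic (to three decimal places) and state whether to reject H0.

t = 1.231; fail to reject H0

H0: μ_d = 0; H1: μ_d ≠ 0 (paired t-test on the differences, two-sided).
t = d̄/(s_d/√n) = 1.305/(6.09/√33) = 1.231
df = n − 1 = 32
Two-sided p-value ≈ 0.227
Since p ≈ 0.227 > α = 0.025, fail to reject H0; the evidence is not statistically significant.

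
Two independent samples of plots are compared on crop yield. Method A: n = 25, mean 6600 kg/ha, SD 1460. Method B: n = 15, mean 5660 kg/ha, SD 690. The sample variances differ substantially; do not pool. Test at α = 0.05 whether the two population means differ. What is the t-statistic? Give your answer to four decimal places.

2.7481

Let group 1 = method A, group 2 = method B. H0: μ_1 = μ_2; H1: μ_1 ≠ μ_2 (Welch's two-sample t-test, two-sided).
t = (x̄_1 − x̄_2)/√(s_1²/n_1 + s_2²/n_2) = (6600 − 5660)/√(1460²/25 + 690²/15) = 2.7481
Welch–Satterthwaite df ≈ 36.52
Two-sided p-value ≈ 0.0093
Since p ≈ 0.0093 < α = 0.05, reject H0; the data support H1.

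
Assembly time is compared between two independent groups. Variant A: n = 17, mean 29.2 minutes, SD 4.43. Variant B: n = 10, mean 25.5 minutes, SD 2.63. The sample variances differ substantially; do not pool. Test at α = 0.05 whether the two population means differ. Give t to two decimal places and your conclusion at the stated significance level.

Let group 1 = variant A, group 2 = variant B. H0: μ_1 = μ_2; H1: μ_1 ≠ μ_2 (Welch's two-sample t-test, two-sided).
t = (x̄_1 − x̄_2)/√(s_1²/n_1 + s_2²/n_2) = (29.2 − 25.5)/√(4.43²/17 + 2.63²/10) = 2.72
Welch–Satterthwaite df ≈ 24.98
Two-sided p-value ≈ 0.012
Since p ≈ 0.012 < α = 0.05, reject H0; the data support H1.

t = 2.72; reject H0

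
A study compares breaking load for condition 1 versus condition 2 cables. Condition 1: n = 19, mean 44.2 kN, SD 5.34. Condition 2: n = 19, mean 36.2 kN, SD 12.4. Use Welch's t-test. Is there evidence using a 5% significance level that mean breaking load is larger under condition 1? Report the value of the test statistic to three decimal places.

2.583

Let group 1 = condition 1, group 2 = condition 2. H0: μ_1 = μ_2; H1: μ_1 > μ_2 (Welch's two-sample t-test, right-tailed).
t = (x̄_1 − x̄_2)/√(s_1²/n_1 + s_2²/n_2) = (44.2 − 36.2)/√(5.34²/19 + 12.4²/19) = 2.583
Welch–Satterthwaite df ≈ 24.45
p-value = P(T ≥ 2.583) ≈ 0.0081
Since p ≈ 0.0081 < α = 0.05, reject H0; the data support H1.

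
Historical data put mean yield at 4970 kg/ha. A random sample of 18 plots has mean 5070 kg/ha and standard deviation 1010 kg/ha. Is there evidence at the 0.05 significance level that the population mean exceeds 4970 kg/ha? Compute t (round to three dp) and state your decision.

t = 0.420; fail to reject H0

H0: μ = 4970; H1: μ > 4970 (one-sample t-test, right-tailed).
t = (x̄ − μ₀)/(s/√n) = (5070 − 4970)/(1010/√18) = 0.420
df = n − 1 = 17
p-value = P(T ≥ 0.420) ≈ 0.340
Since p ≈ 0.340 > α = 0.05, fail to reject H0; the evidence is not statistically significant.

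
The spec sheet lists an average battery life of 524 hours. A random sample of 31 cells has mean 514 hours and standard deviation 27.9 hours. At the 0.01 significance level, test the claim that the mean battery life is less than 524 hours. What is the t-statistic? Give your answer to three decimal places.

H0: μ = 524; H1: μ < 524 (one-sample t-test, left-tailed).
t = (x̄ − μ₀)/(s/√n) = (514 − 524)/(27.9/√31) = -1.996
df = n − 1 = 30
p-value = P(T ≤ -1.996) ≈ 0.0276
Since p ≈ 0.0276 > α = 0.01, fail to reject H0; the evidence is not statistically significant.

-1.996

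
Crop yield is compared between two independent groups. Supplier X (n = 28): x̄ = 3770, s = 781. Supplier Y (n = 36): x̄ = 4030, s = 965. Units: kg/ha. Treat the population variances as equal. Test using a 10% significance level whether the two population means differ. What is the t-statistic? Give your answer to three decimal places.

-1.160

Let group 1 = supplier X, group 2 = supplier Y. H0: μ_1 = μ_2; H1: μ_1 ≠ μ_2 (two-sample pooled-variance t-test, two-sided).
s_p² = [(28−1)·781² + (36−1)·965²]/(28+36−2) = 791320
t = (3770 − 4030)/√[791320·(1/28 + 1/36)] = -1.160
df = n₁ + n₂ − 2 = 62
Two-sided p-value ≈ 0.251
Since p ≈ 0.251 > α = 0.1, fail to reject H0; the evidence is not statistically significant.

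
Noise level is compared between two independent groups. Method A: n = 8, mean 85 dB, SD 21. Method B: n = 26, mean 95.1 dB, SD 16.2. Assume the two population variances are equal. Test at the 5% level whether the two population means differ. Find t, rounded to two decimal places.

-1.44

Let group 1 = method A, group 2 = method B. H0: μ_1 = μ_2; H1: μ_1 ≠ μ_2 (two-sample pooled-variance t-test, two-sided).
s_p² = [(8−1)·21² + (26−1)·16.2²]/(8+26−2) = 301.5
t = (85 − 95.1)/√[301.5·(1/8 + 1/26)] = -1.44
df = n₁ + n₂ − 2 = 32
Two-sided p-value ≈ 0.1599
Since p ≈ 0.1599 > α = 0.05, fail to reject H0; the data do not provide sufficient evidence against H0.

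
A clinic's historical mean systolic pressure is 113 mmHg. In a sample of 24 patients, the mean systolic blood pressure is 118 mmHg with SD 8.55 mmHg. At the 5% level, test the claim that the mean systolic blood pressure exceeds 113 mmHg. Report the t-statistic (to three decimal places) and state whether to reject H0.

H0: μ = 113; H1: μ > 113 (one-sample t-test, right-tailed).
t = (x̄ − μ₀)/(s/√n) = (118 − 113)/(8.55/√24) = 2.865
df = n − 1 = 23
p-value = P(T ≥ 2.865) ≈ 0.004
Since p ≈ 0.004 < α = 0.05, reject H0; the data support H1.

t = 2.865; reject H0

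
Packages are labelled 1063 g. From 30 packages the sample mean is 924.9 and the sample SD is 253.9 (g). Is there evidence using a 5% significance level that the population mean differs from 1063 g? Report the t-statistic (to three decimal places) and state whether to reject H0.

H0: μ = 1063; H1: μ ≠ 1063 (one-sample t-test, two-sided).
t = (x̄ − μ₀)/(s/√n) = (924.9 − 1063)/(253.9/√30) = -2.979
df = n − 1 = 29
Two-sided p-value ≈ 0.0058
Since p ≈ 0.0058 < α = 0.05, reject H0; the evidence is statistically significant.

t = -2.979; reject H0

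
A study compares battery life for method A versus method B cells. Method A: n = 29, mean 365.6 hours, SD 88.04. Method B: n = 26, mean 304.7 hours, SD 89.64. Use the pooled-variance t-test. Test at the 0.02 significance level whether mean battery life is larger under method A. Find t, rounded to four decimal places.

2.5393

Let group 1 = method A, group 2 = method B. H0: μ_1 = μ_2; H1: μ_1 > μ_2 (two-sample pooled-variance t-test, right-tailed).
s_p² = [(29−1)·88.04² + (26−1)·89.64²]/(29+26−2) = 7885.14
t = (365.6 − 304.7)/√[7885.14·(1/29 + 1/26)] = 2.5393
df = n₁ + n₂ − 2 = 53
p-value = P(T ≥ 2.5393) ≈ 0.007
Since p ≈ 0.007 < α = 0.02, reject H0; the evidence is statistically significant.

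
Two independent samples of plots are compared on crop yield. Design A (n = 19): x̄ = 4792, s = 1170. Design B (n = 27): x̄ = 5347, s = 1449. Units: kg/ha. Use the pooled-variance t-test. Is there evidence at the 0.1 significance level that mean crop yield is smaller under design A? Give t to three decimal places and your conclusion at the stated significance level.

t = -1.381; reject H0

Let group 1 = design A, group 2 = design B. H0: μ_1 = μ_2; H1: μ_1 < μ_2 (two-sample pooled-variance t-test, left-tailed).
s_p² = [(19−1)·1170² + (27−1)·1449²]/(19+27−2) = 1800680
t = (4792 − 5347)/√[1800680·(1/19 + 1/27)] = -1.381
df = n₁ + n₂ − 2 = 44
p-value = P(T ≤ -1.381) ≈ 0.0871
Since p ≈ 0.0871 < α = 0.1, reject H0; the data support H1.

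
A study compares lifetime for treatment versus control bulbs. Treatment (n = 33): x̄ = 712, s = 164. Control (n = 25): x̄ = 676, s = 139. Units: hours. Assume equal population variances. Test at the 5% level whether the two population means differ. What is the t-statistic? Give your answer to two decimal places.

Let group 1 = treatment, group 2 = control. H0: μ_1 = μ_2; H1: μ_1 ≠ μ_2 (two-sample pooled-variance t-test, two-sided).
s_p² = [(33−1)·164² + (25−1)·139²]/(33+25−2) = 23649.6
t = (712 − 676)/√[23649.6·(1/33 + 1/25)] = 0.88
df = n₁ + n₂ − 2 = 56
Two-sided p-value ≈ 0.3811
Since p ≈ 0.3811 > α = 0.05, fail to reject H0; the evidence is not statistically significant.

0.88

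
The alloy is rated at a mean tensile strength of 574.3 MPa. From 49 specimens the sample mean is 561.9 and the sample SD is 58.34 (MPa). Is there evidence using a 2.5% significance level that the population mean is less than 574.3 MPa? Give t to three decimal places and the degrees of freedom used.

t = -1.488, df = 48

H0: μ = 574.3; H1: μ < 574.3 (one-sample t-test, left-tailed).
t = (x̄ − μ₀)/(s/√n) = (561.9 − 574.3)/(58.34/√49) = -1.488
df = n − 1 = 48
p-value = P(T ≤ -1.488) ≈ 0.0717
Since p ≈ 0.0717 > α = 0.025, fail to reject H0; the data do not provide sufficient evidence against H0.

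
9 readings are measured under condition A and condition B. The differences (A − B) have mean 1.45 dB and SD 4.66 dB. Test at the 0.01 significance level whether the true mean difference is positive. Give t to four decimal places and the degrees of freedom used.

t = 0.9335, df = 8

H0: μ_d = 0; H1: μ_d > 0 (paired t-test on the differences, right-tailed).
t = d̄/(s_d/√n) = 1.45/(4.66/√9) = 0.9335
df = n − 1 = 8
p-value = P(T ≥ 0.9335) ≈ 0.1889
Since p ≈ 0.1889 > α = 0.01, fail to reject H0; the data do not provide sufficient evidence against H0.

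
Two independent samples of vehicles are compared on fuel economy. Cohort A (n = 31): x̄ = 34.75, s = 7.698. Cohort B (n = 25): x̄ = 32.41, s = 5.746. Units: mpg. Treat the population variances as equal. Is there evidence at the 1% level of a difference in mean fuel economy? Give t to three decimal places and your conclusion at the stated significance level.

t = 1.262; fail to reject H0

Let group 1 = cohort A, group 2 = cohort B. H0: μ_1 = μ_2; H1: μ_1 ≠ μ_2 (two-sample pooled-variance t-test, two-sided).
s_p² = [(31−1)·7.698² + (25−1)·5.746²]/(31+25−2) = 47.5958
t = (34.75 − 32.41)/√[47.5958·(1/31 + 1/25)] = 1.262
df = n₁ + n₂ − 2 = 54
Two-sided p-value ≈ 0.2124
Since p ≈ 0.2124 > α = 0.01, fail to reject H0; the data do not provide sufficient evidence against H0.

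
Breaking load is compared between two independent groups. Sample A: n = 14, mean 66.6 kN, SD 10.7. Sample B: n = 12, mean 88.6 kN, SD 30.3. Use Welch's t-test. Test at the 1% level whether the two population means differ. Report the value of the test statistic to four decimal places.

Let group 1 = sample A, group 2 = sample B. H0: μ_1 = μ_2; H1: μ_1 ≠ μ_2 (Welch's two-sample t-test, two-sided).
t = (x̄_1 − x̄_2)/√(s_1²/n_1 + s_2²/n_2) = (66.6 − 88.6)/√(10.7²/14 + 30.3²/12) = -2.3907
Welch–Satterthwaite df ≈ 13.35
Two-sided p-value ≈ 0.032
Since p ≈ 0.032 > α = 0.01, fail to reject H0; the evidence is not statistically significant.

-2.3907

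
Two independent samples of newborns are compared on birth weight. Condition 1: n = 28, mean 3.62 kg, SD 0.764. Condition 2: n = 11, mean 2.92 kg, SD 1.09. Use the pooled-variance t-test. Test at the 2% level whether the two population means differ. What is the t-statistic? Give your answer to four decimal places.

2.2760

Let group 1 = condition 1, group 2 = condition 2. H0: μ_1 = μ_2; H1: μ_1 ≠ μ_2 (two-sample pooled-variance t-test, two-sided).
s_p² = [(28−1)·0.764² + (11−1)·1.09²]/(28+11−2) = 0.747048
t = (3.62 − 2.92)/√[0.747048·(1/28 + 1/11)] = 2.2760
df = n₁ + n₂ − 2 = 37
Two-sided p-value ≈ 0.029
Since p ≈ 0.029 > α = 0.02, fail to reject H0; the data do not provide sufficient evidence against H0.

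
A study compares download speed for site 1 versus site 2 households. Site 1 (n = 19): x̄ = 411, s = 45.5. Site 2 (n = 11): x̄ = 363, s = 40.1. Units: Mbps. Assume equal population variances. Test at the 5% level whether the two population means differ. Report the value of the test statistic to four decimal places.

Let group 1 = site 1, group 2 = site 2. H0: μ_1 = μ_2; H1: μ_1 ≠ μ_2 (two-sample pooled-variance t-test, two-sided).
s_p² = [(19−1)·45.5² + (11−1)·40.1²]/(19+11−2) = 1905.16
t = (411 − 363)/√[1905.16·(1/19 + 1/11)] = 2.9026
df = n₁ + n₂ − 2 = 28
Two-sided p-value ≈ 0.007
Since p ≈ 0.007 < α = 0.05, reject H0; the data support H1.

2.9026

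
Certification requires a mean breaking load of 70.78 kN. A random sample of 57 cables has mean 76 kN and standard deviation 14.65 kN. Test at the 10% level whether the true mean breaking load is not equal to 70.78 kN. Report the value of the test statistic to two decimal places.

H0: μ = 70.78; H1: μ ≠ 70.78 (one-sample t-test, two-sided).
t = (x̄ − μ₀)/(s/√n) = (76 − 70.78)/(14.65/√57) = 2.69
df = n − 1 = 56
Two-sided p-value ≈ 0.009
Since p ≈ 0.009 < α = 0.1, reject H0; the data support H1.

2.69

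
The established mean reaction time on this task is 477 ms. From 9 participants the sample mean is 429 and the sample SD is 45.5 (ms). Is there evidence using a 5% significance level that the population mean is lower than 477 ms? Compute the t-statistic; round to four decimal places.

-3.1648

H0: μ = 477; H1: μ < 477 (one-sample t-test, left-tailed).
t = (x̄ − μ₀)/(s/√n) = (429 − 477)/(45.5/√9) = -3.1648
df = n − 1 = 8
p-value = P(T ≤ -3.1648) ≈ 0.007
Since p ≈ 0.007 < α = 0.05, reject H0; the evidence is statistically significant.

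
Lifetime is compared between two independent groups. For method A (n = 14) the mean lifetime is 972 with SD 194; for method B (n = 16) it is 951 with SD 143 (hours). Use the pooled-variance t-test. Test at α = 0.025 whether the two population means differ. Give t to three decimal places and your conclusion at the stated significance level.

Let group 1 = method A, group 2 = method B. H0: μ_1 = μ_2; H1: μ_1 ≠ μ_2 (two-sample pooled-variance t-test, two-sided).
s_p² = [(14−1)·194² + (16−1)·143²]/(14+16−2) = 28428.7
t = (972 − 951)/√[28428.7·(1/14 + 1/16)] = 0.340
df = n₁ + n₂ − 2 = 28
Two-sided p-value ≈ 0.7361
Since p ≈ 0.7361 > α = 0.025, fail to reject H0; the data do not provide sufficient evidence against H0.

t = 0.340; fail to reject H0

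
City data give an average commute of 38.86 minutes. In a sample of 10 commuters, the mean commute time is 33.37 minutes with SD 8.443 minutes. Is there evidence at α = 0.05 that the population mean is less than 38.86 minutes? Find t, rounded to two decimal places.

H0: μ = 38.86; H1: μ < 38.86 (one-sample t-test, left-tailed).
t = (x̄ − μ₀)/(s/√n) = (33.37 − 38.86)/(8.443/√10) = -2.06
df = n − 1 = 9
p-value = P(T ≤ -2.06) ≈ 0.0350
Since p ≈ 0.0350 < α = 0.05, reject H0; the evidence is statistically significant.

-2.06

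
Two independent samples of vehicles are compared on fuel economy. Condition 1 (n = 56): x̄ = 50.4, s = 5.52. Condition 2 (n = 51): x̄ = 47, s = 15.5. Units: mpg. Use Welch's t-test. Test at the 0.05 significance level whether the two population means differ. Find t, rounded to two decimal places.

1.48

Let group 1 = condition 1, group 2 = condition 2. H0: μ_1 = μ_2; H1: μ_1 ≠ μ_2 (Welch's two-sample t-test, two-sided).
t = (x̄_1 − x̄_2)/√(s_1²/n_1 + s_2²/n_2) = (50.4 − 47)/√(5.52²/56 + 15.5²/51) = 1.48
Welch–Satterthwaite df ≈ 61.47
Two-sided p-value ≈ 0.1431
Since p ≈ 0.1431 > α = 0.05, fail to reject H0; the evidence is not statistically significant.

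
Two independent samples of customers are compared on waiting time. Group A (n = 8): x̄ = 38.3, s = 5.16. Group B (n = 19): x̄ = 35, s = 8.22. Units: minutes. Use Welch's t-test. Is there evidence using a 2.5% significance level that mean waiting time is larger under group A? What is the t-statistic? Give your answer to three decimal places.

Let group 1 = group A, group 2 = group B. H0: μ_1 = μ_2; H1: μ_1 > μ_2 (Welch's two-sample t-test, right-tailed).
t = (x̄_1 − x̄_2)/√(s_1²/n_1 + s_2²/n_2) = (38.3 − 35)/√(5.16²/8 + 8.22²/19) = 1.258
Welch–Satterthwaite df ≈ 20.74
p-value = P(T ≥ 1.258) ≈ 0.1112
Since p ≈ 0.1112 > α = 0.025, fail to reject H0; the evidence is not statistically significant.

1.258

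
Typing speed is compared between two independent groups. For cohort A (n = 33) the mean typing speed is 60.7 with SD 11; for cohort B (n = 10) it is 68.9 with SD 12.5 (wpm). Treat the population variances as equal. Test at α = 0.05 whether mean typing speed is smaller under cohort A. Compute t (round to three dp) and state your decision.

t = -2.002; reject H0

Let group 1 = cohort A, group 2 = cohort B. H0: μ_1 = μ_2; H1: μ_1 < μ_2 (two-sample pooled-variance t-test, left-tailed).
s_p² = [(33−1)·11² + (10−1)·12.5²]/(33+10−2) = 128.738
t = (60.7 − 68.9)/√[128.738·(1/33 + 1/10)] = -2.002
df = n₁ + n₂ − 2 = 41
p-value = P(T ≤ -2.002) ≈ 0.026
Since p ≈ 0.026 < α = 0.05, reject H0; the data support H1.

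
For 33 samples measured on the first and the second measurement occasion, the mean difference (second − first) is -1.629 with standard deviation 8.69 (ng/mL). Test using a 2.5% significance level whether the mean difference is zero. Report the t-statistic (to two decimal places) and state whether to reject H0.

H0: μ_d = 0; H1: μ_d ≠ 0 (paired t-test on the differences, two-sided).
t = d̄/(s_d/√n) = -1.629/(8.69/√33) = -1.08
df = n − 1 = 32
Two-sided p-value ≈ 0.290
Since p ≈ 0.290 > α = 0.025, fail to reject H0; the evidence is not statistically significant.

t = -1.08; fail to reject H0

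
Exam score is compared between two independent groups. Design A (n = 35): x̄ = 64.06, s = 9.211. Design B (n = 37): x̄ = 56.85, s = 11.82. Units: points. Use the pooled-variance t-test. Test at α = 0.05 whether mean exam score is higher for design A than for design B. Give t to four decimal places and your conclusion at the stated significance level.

t = 2.8757; reject H0

Let group 1 = design A, group 2 = design B. H0: μ_1 = μ_2; H1: μ_1 > μ_2 (two-sample pooled-variance t-test, right-tailed).
s_p² = [(35−1)·9.211² + (37−1)·11.82²]/(35+37−2) = 113.061
t = (64.06 − 56.85)/√[113.061·(1/35 + 1/37)] = 2.8757
df = n₁ + n₂ − 2 = 70
p-value = P(T ≥ 2.8757) ≈ 0.003
Since p ≈ 0.003 < α = 0.05, reject H0; the data support H1.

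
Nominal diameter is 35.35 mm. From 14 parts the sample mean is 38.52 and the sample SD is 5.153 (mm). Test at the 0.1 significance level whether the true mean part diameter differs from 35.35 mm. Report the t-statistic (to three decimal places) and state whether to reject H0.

t = 2.302; reject H0

H0: μ = 35.35; H1: μ ≠ 35.35 (one-sample t-test, two-sided).
t = (x̄ − μ₀)/(s/√n) = (38.52 − 35.35)/(5.153/√14) = 2.302
df = n − 1 = 13
Two-sided p-value ≈ 0.0385
Since p ≈ 0.0385 < α = 0.1, reject H0; the data support H1.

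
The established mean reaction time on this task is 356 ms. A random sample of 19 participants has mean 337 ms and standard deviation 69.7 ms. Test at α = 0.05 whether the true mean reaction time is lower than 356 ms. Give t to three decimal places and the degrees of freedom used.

t = -1.188, df = 18

H0: μ = 356; H1: μ < 356 (one-sample t-test, left-tailed).
t = (x̄ − μ₀)/(s/√n) = (337 − 356)/(69.7/√19) = -1.188
df = n − 1 = 18
p-value = P(T ≤ -1.188) ≈ 0.1251
Since p ≈ 0.1251 > α = 0.05, fail to reject H0; the data do not provide sufficient evidence against H0.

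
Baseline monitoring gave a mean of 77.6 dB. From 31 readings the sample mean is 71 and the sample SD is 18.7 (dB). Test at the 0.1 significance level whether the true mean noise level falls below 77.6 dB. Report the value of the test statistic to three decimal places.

H0: μ = 77.6; H1: μ < 77.6 (one-sample t-test, left-tailed).
t = (x̄ − μ₀)/(s/√n) = (71 − 77.6)/(18.7/√31) = -1.965
df = n − 1 = 30
p-value = P(T ≤ -1.965) ≈ 0.0294
Since p ≈ 0.0294 < α = 0.1, reject H0; the data support H1.

-1.965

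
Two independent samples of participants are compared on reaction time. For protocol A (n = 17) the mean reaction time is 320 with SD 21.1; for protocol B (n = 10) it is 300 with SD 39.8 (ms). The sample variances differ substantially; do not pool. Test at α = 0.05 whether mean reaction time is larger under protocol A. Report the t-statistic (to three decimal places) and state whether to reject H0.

t = 1.472; fail to reject H0

Let group 1 = protocol A, group 2 = protocol B. H0: μ_1 = μ_2; H1: μ_1 > μ_2 (Welch's two-sample t-test, right-tailed).
t = (x̄_1 − x̄_2)/√(s_1²/n_1 + s_2²/n_2) = (320 − 300)/√(21.1²/17 + 39.8²/10) = 1.472
Welch–Satterthwaite df ≈ 12.04
p-value = P(T ≥ 1.472) ≈ 0.083
Since p ≈ 0.083 > α = 0.05, fail to reject H0; the data do not provide sufficient evidence against H0.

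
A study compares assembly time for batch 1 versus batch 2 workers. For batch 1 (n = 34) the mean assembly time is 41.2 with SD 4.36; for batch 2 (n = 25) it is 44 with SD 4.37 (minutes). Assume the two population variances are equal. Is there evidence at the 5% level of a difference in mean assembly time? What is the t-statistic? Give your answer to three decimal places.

-2.435

Let group 1 = batch 1, group 2 = batch 2. H0: μ_1 = μ_2; H1: μ_1 ≠ μ_2 (two-sample pooled-variance t-test, two-sided).
s_p² = [(34−1)·4.36² + (25−1)·4.37²]/(34+25−2) = 19.0464
t = (41.2 − 44)/√[19.0464·(1/34 + 1/25)] = -2.435
df = n₁ + n₂ − 2 = 57
Two-sided p-value ≈ 0.0180
Since p ≈ 0.0180 < α = 0.05, reject H0; the data support H1.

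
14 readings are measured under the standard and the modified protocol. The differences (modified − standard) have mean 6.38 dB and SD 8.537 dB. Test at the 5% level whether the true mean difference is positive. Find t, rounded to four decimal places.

H0: μ_d = 0; H1: μ_d > 0 (paired t-test on the differences, right-tailed).
t = d̄/(s_d/√n) = 6.38/(8.537/√14) = 2.7963
df = n − 1 = 13
p-value = P(T ≥ 2.7963) ≈ 0.008
Since p ≈ 0.008 < α = 0.05, reject H0; the evidence is statistically significant.

2.7963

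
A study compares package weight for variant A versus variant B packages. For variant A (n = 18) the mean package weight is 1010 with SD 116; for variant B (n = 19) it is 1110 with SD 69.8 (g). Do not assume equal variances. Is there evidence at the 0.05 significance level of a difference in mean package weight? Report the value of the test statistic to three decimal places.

Let group 1 = variant A, group 2 = variant B. H0: μ_1 = μ_2; H1: μ_1 ≠ μ_2 (Welch's two-sample t-test, two-sided).
t = (x̄_1 − x̄_2)/√(s_1²/n_1 + s_2²/n_2) = (1010 − 1110)/√(116²/18 + 69.8²/19) = -3.156
Welch–Satterthwaite df ≈ 27.60
Two-sided p-value ≈ 0.004
Since p ≈ 0.004 < α = 0.05, reject H0; the evidence is statistically significant.

-3.156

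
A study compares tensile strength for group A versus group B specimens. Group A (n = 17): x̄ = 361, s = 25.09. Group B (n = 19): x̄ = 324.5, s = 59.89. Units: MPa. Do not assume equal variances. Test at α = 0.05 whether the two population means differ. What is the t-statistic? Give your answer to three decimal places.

2.429

Let group 1 = group A, group 2 = group B. H0: μ_1 = μ_2; H1: μ_1 ≠ μ_2 (Welch's two-sample t-test, two-sided).
t = (x̄_1 − x̄_2)/√(s_1²/n_1 + s_2²/n_2) = (361 − 324.5)/√(25.09²/17 + 59.89²/19) = 2.429
Welch–Satterthwaite df ≈ 24.69
Two-sided p-value ≈ 0.023
Since p ≈ 0.023 < α = 0.05, reject H0; the data support H1.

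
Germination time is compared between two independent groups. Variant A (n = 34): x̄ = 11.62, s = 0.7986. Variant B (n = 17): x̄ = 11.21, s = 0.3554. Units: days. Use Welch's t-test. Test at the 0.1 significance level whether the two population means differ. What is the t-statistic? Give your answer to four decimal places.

2.5336

Let group 1 = variant A, group 2 = variant B. H0: μ_1 = μ_2; H1: μ_1 ≠ μ_2 (Welch's two-sample t-test, two-sided).
t = (x̄_1 − x̄_2)/√(s_1²/n_1 + s_2²/n_2) = (11.62 − 11.21)/√(0.7986²/34 + 0.3554²/17) = 2.5336
Welch–Satterthwaite df ≈ 48.59
Two-sided p-value ≈ 0.015
Since p ≈ 0.015 < α = 0.1, reject H0; the data support H1.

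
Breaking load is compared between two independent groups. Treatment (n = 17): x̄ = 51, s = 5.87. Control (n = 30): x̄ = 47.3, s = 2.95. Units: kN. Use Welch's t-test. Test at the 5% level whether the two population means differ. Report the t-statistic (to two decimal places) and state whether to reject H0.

t = 2.43; reject H0

Let group 1 = treatment, group 2 = control. H0: μ_1 = μ_2; H1: μ_1 ≠ μ_2 (Welch's two-sample t-test, two-sided).
t = (x̄_1 − x̄_2)/√(s_1²/n_1 + s_2²/n_2) = (51 − 47.3)/√(5.87²/17 + 2.95²/30) = 2.43
Welch–Satterthwaite df ≈ 20.67
Two-sided p-value ≈ 0.0243
Since p ≈ 0.0243 < α = 0.05, reject H0; the data support H1.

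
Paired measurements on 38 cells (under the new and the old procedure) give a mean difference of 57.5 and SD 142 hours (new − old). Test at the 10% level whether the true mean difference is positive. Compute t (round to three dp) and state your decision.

H0: μ_d = 0; H1: μ_d > 0 (paired t-test on the differences, right-tailed).
t = d̄/(s_d/√n) = 57.5/(142/√38) = 2.496
df = n − 1 = 37
p-value = P(T ≥ 2.496) ≈ 0.009
Since p ≈ 0.009 < α = 0.1, reject H0; the evidence is statistically significant.

t = 2.496; reject H0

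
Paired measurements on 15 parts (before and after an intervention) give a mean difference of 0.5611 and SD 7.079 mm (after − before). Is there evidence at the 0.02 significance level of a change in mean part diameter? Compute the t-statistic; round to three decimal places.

H0: μ_d = 0; H1: μ_d ≠ 0 (paired t-test on the differences, two-sided).
t = d̄/(s_d/√n) = 0.5611/(7.079/√15) = 0.307
df = n − 1 = 14
Two-sided p-value ≈ 0.7634
Since p ≈ 0.7634 > α = 0.02, fail to reject H0; the evidence is not statistically significant.

0.307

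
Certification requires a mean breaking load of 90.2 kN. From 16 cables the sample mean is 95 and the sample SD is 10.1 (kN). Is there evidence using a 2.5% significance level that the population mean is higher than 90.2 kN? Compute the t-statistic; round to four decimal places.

1.9010

H0: μ = 90.2; H1: μ > 90.2 (one-sample t-test, right-tailed).
t = (x̄ − μ₀)/(s/√n) = (95 − 90.2)/(10.1/√16) = 1.9010
df = n − 1 = 15
p-value = P(T ≥ 1.9010) ≈ 0.0383
Since p ≈ 0.0383 > α = 0.025, fail to reject H0; the evidence is not statistically significant.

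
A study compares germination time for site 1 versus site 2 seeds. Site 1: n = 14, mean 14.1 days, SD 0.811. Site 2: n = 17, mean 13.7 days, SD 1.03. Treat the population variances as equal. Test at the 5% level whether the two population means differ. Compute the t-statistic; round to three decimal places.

Let group 1 = site 1, group 2 = site 2. H0: μ_1 = μ_2; H1: μ_1 ≠ μ_2 (two-sample pooled-variance t-test, two-sided).
s_p² = [(14−1)·0.811² + (17−1)·1.03²]/(14+17−2) = 0.880165
t = (14.1 − 13.7)/√[0.880165·(1/14 + 1/17)] = 1.181
df = n₁ + n₂ − 2 = 29
Two-sided p-value ≈ 0.2471
Since p ≈ 0.2471 > α = 0.05, fail to reject H0; the evidence is not statistically significant.

1.181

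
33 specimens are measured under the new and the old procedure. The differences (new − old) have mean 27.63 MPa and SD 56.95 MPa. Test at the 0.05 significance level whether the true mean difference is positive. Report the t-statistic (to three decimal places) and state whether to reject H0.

H0: μ_d = 0; H1: μ_d > 0 (paired t-test on the differences, right-tailed).
t = d̄/(s_d/√n) = 27.63/(56.95/√33) = 2.787
df = n − 1 = 32
p-value = P(T ≥ 2.787) ≈ 0.0044
Since p ≈ 0.0044 < α = 0.05, reject H0; the evidence is statistically significant.

t = 2.787; reject H0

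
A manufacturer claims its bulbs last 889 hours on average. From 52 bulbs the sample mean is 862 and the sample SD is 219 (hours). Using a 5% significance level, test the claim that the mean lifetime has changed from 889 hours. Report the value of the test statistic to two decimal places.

H0: μ = 889; H1: μ ≠ 889 (one-sample t-test, two-sided).
t = (x̄ − μ₀)/(s/√n) = (862 − 889)/(219/√52) = -0.89
df = n − 1 = 51
Two-sided p-value ≈ 0.3782
Since p ≈ 0.3782 > α = 0.05, fail to reject H0; the data do not provide sufficient evidence against H0.

-0.89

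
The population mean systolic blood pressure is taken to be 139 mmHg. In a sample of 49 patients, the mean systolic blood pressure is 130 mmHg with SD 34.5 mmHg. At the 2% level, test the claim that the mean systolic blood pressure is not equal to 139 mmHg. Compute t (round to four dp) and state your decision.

t = -1.8261; fail to reject H0

H0: μ = 139; H1: μ ≠ 139 (one-sample t-test, two-sided).
t = (x̄ − μ₀)/(s/√n) = (130 − 139)/(34.5/√49) = -1.8261
df = n − 1 = 48
Two-sided p-value ≈ 0.074
Since p ≈ 0.074 > α = 0.02, fail to reject H0; the evidence is not statistically significant.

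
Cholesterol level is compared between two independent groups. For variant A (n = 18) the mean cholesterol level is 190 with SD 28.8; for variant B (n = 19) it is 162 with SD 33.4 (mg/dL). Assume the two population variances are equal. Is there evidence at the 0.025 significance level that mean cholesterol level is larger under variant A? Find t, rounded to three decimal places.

2.724

Let group 1 = variant A, group 2 = variant B. H0: μ_1 = μ_2; H1: μ_1 > μ_2 (two-sample pooled-variance t-test, right-tailed).
s_p² = [(18−1)·28.8² + (19−1)·33.4²]/(18+19−2) = 976.587
t = (190 − 162)/√[976.587·(1/18 + 1/19)] = 2.724
df = n₁ + n₂ − 2 = 35
p-value = P(T ≥ 2.724) ≈ 0.0050
Since p ≈ 0.0050 < α = 0.025, reject H0; the evidence is statistically significant.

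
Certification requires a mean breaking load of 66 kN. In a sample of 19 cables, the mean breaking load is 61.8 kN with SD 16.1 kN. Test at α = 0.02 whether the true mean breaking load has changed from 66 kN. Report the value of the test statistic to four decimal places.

H0: μ = 66; H1: μ ≠ 66 (one-sample t-test, two-sided).
t = (x̄ − μ₀)/(s/√n) = (61.8 − 66)/(16.1/√19) = -1.1371
df = n − 1 = 18
Two-sided p-value ≈ 0.270
Since p ≈ 0.270 > α = 0.02, fail to reject H0; the evidence is not statistically significant.

-1.1371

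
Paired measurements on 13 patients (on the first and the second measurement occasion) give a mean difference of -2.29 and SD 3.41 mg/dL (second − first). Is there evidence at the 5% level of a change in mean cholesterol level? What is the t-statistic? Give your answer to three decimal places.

-2.421

H0: μ_d = 0; H1: μ_d ≠ 0 (paired t-test on the differences, two-sided).
t = d̄/(s_d/√n) = -2.29/(3.41/√13) = -2.421
df = n − 1 = 12
Two-sided p-value ≈ 0.032
Since p ≈ 0.032 < α = 0.05, reject H0; the evidence is statistically significant.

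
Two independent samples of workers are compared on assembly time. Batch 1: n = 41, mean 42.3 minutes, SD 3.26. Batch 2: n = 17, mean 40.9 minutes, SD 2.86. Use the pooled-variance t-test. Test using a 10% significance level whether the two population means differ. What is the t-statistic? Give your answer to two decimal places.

1.54

Let group 1 = batch 1, group 2 = batch 2. H0: μ_1 = μ_2; H1: μ_1 ≠ μ_2 (two-sample pooled-variance t-test, two-sided).
s_p² = [(41−1)·3.26² + (17−1)·2.86²]/(41+17−2) = 9.92817
t = (42.3 − 40.9)/√[9.92817·(1/41 + 1/17)] = 1.54
df = n₁ + n₂ − 2 = 56
Two-sided p-value ≈ 0.1291
Since p ≈ 0.1291 > α = 0.1, fail to reject H0; the data do not provide sufficient evidence against H0.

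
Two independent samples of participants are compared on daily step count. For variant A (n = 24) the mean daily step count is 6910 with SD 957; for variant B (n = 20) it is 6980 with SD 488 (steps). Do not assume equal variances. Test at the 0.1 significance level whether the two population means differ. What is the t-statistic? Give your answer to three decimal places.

-0.313

Let group 1 = variant A, group 2 = variant B. H0: μ_1 = μ_2; H1: μ_1 ≠ μ_2 (Welch's two-sample t-test, two-sided).
t = (x̄_1 − x̄_2)/√(s_1²/n_1 + s_2²/n_2) = (6910 − 6980)/√(957²/24 + 488²/20) = -0.313
Welch–Satterthwaite df ≈ 35.42
Two-sided p-value ≈ 0.7562
Since p ≈ 0.7562 > α = 0.1, fail to reject H0; the data do not provide sufficient evidence against H0.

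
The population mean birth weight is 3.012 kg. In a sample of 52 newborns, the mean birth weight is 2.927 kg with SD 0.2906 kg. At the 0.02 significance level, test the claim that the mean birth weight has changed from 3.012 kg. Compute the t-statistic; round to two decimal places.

H0: μ = 3.012; H1: μ ≠ 3.012 (one-sample t-test, two-sided).
t = (x̄ − μ₀)/(s/√n) = (2.927 − 3.012)/(0.2906/√52) = -2.11
df = n − 1 = 51
Two-sided p-value ≈ 0.0399
Since p ≈ 0.0399 > α = 0.02, fail to reject H0; the data do not provide sufficient evidence against H0.

-2.11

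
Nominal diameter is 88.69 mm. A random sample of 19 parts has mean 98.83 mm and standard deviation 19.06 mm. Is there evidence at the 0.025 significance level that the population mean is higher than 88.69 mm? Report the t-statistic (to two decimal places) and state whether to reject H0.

t = 2.32; reject H0

H0: μ = 88.69; H1: μ > 88.69 (one-sample t-test, right-tailed).
t = (x̄ − μ₀)/(s/√n) = (98.83 − 88.69)/(19.06/√19) = 2.32
df = n − 1 = 18
p-value = P(T ≥ 2.32) ≈ 0.016
Since p ≈ 0.016 < α = 0.025, reject H0; the evidence is statistically significant.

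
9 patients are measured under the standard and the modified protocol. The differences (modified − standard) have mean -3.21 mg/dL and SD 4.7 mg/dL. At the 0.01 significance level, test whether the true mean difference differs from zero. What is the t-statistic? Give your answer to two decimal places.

-2.05

H0: μ_d = 0; H1: μ_d ≠ 0 (paired t-test on the differences, two-sided).
t = d̄/(s_d/√n) = -3.21/(4.7/√9) = -2.05
df = n − 1 = 8
Two-sided p-value ≈ 0.075
Since p ≈ 0.075 > α = 0.01, fail to reject H0; the data do not provide sufficient evidence against H0.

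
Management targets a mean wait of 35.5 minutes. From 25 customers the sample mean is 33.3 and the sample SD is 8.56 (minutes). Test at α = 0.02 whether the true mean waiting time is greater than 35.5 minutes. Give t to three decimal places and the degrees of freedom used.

H0: μ = 35.5; H1: μ > 35.5 (one-sample t-test, right-tailed).
t = (x̄ − μ₀)/(s/√n) = (33.3 − 35.5)/(8.56/√25) = -1.285
df = n − 1 = 24
p-value = P(T ≥ -1.285) ≈ 0.8945
Since p ≈ 0.8945 > α = 0.02, fail to reject H0; the evidence is not statistically significant.

t = -1.285, df = 24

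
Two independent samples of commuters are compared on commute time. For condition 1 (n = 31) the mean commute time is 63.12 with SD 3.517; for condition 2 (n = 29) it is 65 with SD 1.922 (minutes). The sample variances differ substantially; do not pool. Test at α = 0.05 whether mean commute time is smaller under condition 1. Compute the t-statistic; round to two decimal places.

-2.59

Let group 1 = condition 1, group 2 = condition 2. H0: μ_1 = μ_2; H1: μ_1 < μ_2 (Welch's two-sample t-test, left-tailed).
t = (x̄_1 − x̄_2)/√(s_1²/n_1 + s_2²/n_2) = (63.12 − 65)/√(3.517²/31 + 1.922²/29) = -2.59
Welch–Satterthwaite df ≈ 47.07
p-value = P(T ≤ -2.59) ≈ 0.006
Since p ≈ 0.006 < α = 0.05, reject H0; the data support H1.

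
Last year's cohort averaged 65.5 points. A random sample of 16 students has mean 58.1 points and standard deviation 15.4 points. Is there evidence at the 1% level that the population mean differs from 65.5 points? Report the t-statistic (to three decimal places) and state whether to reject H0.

t = -1.922; fail to reject H0

H0: μ = 65.5; H1: μ ≠ 65.5 (one-sample t-test, two-sided).
t = (x̄ − μ₀)/(s/√n) = (58.1 − 65.5)/(15.4/√16) = -1.922
df = n − 1 = 15
Two-sided p-value ≈ 0.0738
Since p ≈ 0.0738 > α = 0.01, fail to reject H0; the data do not provide sufficient evidence against H0.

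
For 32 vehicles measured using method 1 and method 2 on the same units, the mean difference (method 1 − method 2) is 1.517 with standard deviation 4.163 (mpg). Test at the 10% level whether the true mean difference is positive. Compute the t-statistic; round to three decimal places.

H0: μ_d = 0; H1: μ_d > 0 (paired t-test on the differences, right-tailed).
t = d̄/(s_d/√n) = 1.517/(4.163/√32) = 2.061
df = n − 1 = 31
p-value = P(T ≥ 2.061) ≈ 0.024
Since p ≈ 0.024 < α = 0.1, reject H0; the evidence is statistically significant.

2.061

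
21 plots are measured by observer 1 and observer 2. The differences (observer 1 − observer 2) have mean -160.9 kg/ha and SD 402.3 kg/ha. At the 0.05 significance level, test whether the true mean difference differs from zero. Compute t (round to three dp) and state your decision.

H0: μ_d = 0; H1: μ_d ≠ 0 (paired t-test on the differences, two-sided).
t = d̄/(s_d/√n) = -160.9/(402.3/√21) = -1.833
df = n − 1 = 20
Two-sided p-value ≈ 0.082
Since p ≈ 0.082 > α = 0.05, fail to reject H0; the evidence is not statistically significant.

t = -1.833; fail to reject H0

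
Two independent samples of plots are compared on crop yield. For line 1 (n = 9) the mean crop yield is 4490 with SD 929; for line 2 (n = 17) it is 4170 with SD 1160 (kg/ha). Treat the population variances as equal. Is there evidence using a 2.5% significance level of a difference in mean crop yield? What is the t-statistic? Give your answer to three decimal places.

Let group 1 = line 1, group 2 = line 2. H0: μ_1 = μ_2; H1: μ_1 ≠ μ_2 (two-sample pooled-variance t-test, two-sided).
s_p² = [(9−1)·929² + (17−1)·1160²]/(9+17−2) = 1184750
t = (4490 − 4170)/√[1184750·(1/9 + 1/17)] = 0.713
df = n₁ + n₂ − 2 = 24
Two-sided p-value ≈ 0.483
Since p ≈ 0.483 > α = 0.025, fail to reject H0; the evidence is not statistically significant.

0.713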